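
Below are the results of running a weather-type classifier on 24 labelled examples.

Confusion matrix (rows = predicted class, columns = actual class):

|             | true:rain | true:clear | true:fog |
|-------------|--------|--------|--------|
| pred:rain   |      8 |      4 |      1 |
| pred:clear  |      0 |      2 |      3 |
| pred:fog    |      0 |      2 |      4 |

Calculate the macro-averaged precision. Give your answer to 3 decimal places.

0.561

Per-class precision (TP/(TP+FP)):
  rain: TP=8, FP=4+1=5 → 8/13 = 0.6154
  clear: TP=2, FP=0+3=3 → 2/5 = 0.4000
  fog: TP=4, FP=0+2=2 → 4/6 = 0.6667
Macro-precision = mean = (0.6154 + 0.4000 + 0.6667) / 3 = 0.561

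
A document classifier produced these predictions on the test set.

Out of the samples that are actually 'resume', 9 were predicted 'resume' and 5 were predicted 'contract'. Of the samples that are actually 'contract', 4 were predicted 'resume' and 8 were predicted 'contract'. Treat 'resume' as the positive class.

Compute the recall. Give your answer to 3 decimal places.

0.643

Recall = TP/(TP+FN) = 9/(9+5) = 9/14 = 0.643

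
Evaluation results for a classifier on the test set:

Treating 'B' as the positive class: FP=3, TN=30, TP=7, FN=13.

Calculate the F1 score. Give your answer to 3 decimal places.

Precision = TP/(TP+FP) = 7/10 = 0.7000
Recall = TP/(TP+FN) = 7/20 = 0.3500
F1 = 2·TP/(2·TP+FP+FN) = 14/30 = 0.467

0.467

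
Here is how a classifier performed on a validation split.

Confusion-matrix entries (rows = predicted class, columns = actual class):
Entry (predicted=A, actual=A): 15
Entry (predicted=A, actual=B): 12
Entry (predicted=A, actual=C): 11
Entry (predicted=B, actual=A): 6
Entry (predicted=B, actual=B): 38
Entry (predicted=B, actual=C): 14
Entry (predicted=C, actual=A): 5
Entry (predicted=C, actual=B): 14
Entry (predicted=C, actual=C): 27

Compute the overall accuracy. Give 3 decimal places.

0.563

Accuracy = trace / total = (15+38+27=80) / 142 = 80/142 = 0.563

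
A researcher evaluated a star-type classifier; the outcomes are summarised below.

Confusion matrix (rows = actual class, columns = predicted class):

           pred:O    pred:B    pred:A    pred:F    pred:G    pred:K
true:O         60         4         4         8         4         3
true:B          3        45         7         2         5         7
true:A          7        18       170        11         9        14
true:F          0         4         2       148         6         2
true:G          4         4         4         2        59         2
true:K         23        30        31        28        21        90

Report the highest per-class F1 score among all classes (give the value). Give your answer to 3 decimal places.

0.820

Per-class F1 score (2·TP/(2·TP+FP+FN)):
  O: TP=60, FP=3+7+0+4+23=37, FN=4+4+8+4+3=23 → 120/180 = 0.6667
  B: TP=45, FP=4+18+4+4+30=60, FN=3+7+2+5+7=24 → 90/174 = 0.5172
  A: TP=170, FP=4+7+2+4+31=48, FN=7+18+11+9+14=59 → 340/447 = 0.7606
  F: TP=148, FP=8+2+11+2+28=51, FN=0+4+2+6+2=14 → 296/361 = 0.8199
  G: TP=59, FP=4+5+9+6+21=45, FN=4+4+4+2+2=16 → 118/179 = 0.6592
  K: TP=90, FP=3+7+14+2+2=28, FN=23+30+31+28+21=133 → 180/341 = 0.5279
Highest is class 'F' with F1 score = 0.820.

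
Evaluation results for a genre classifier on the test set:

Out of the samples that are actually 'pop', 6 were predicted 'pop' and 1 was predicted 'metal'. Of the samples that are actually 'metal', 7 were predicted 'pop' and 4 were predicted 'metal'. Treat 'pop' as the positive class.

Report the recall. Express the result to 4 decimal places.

0.8571

Recall = TP/(TP+FN) = 6/(6+1) = 6/7 = 0.8571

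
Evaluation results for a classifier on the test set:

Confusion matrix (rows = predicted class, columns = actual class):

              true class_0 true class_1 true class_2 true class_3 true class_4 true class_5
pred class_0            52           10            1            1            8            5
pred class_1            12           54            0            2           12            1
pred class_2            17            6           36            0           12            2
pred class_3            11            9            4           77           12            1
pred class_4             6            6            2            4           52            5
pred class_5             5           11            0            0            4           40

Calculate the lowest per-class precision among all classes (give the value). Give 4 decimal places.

Per-class precision (TP/(TP+FP)):
  class_0: TP=52, FP=10+1+1+8+5=25 → 52/77 = 0.67532
  class_1: TP=54, FP=12+0+2+12+1=27 → 54/81 = 0.66667
  class_2: TP=36, FP=17+6+0+12+2=37 → 36/73 = 0.49315
  class_3: TP=77, FP=11+9+4+12+1=37 → 77/114 = 0.67544
  class_4: TP=52, FP=6+6+2+4+5=23 → 52/75 = 0.69333
  class_5: TP=40, FP=5+11+0+0+4=20 → 40/60 = 0.66667
Lowest is class 'class_2' with precision = 0.4932.

0.4932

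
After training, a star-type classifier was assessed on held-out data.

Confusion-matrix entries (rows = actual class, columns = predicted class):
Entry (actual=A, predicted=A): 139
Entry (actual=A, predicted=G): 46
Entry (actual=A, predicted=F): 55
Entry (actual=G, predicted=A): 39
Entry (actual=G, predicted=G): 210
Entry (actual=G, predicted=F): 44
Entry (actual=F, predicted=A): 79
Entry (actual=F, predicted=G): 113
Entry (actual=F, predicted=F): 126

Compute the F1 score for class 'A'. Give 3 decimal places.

0.559

Treat 'A' as positive and all other classes as negative.
F1 score = 2·TP/(2·TP+FP+FN).
A: TP=139, FP=39+79=118, FN=46+55=101 → 278/497 = 0.5594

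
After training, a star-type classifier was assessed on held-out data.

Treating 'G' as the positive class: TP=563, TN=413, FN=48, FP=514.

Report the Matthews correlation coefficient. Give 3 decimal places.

MCC = (TP·TN − FP·FN) / √((TP+FP)(TP+FN)(TN+FP)(TN+FN))
Numerator = 563·413 − 514·48 = 207847
Denominator = √(1077·611·927·461) = √281214411309 = 530296.5315
MCC = 207847 / 530296.5315 = 0.392

0.392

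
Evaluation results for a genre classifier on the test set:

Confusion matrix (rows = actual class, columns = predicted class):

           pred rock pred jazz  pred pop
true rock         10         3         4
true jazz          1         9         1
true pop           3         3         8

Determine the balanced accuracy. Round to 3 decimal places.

0.659

Balanced accuracy = mean of per-class recall.
  rock: recall = 10/17 = 0.5882
  jazz: recall = 9/11 = 0.8182
  pop: recall = 8/14 = 0.5714
Mean = (0.5882 + 0.8182 + 0.5714) / 3 = 0.659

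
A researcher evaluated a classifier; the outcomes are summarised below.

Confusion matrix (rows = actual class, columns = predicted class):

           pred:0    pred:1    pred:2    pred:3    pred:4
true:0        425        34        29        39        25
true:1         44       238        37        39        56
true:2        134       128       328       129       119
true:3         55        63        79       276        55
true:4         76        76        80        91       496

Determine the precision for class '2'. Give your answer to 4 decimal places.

Treat '2' as positive and all other classes as negative.
precision = TP/(TP+FP).
2: TP=328, FP=29+37+79+80=225 → 328/553 = 0.59313

0.5931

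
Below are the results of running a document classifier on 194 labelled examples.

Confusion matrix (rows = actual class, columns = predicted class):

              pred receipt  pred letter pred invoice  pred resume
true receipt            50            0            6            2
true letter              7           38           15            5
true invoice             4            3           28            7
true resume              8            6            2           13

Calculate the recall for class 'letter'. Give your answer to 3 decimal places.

One-vs-rest for 'letter': TP = diagonal; FP = other classes predicted 'letter'; FN = 'letter' predicted as other.
recall = TP/(TP+FN).
letter: TP=38, FN=7+15+5=27 → 38/65 = 0.5846

0.585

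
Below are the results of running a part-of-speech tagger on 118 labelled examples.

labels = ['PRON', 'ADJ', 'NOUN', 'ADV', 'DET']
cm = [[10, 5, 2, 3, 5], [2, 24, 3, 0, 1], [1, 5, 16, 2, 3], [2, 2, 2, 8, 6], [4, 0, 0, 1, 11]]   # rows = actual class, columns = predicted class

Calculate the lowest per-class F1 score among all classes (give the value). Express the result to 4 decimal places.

Per-class F1 score (2·TP/(2·TP+FP+FN)):
  PRON: TP=10, FP=2+1+2+4=9, FN=5+2+3+5=15 → 20/44 = 0.45455
  ADJ: TP=24, FP=5+5+2+0=12, FN=2+3+0+1=6 → 48/66 = 0.72727
  NOUN: TP=16, FP=2+3+2+0=7, FN=1+5+2+3=11 → 32/50 = 0.64000
  ADV: TP=8, FP=3+0+2+1=6, FN=2+2+2+6=12 → 16/34 = 0.47059
  DET: TP=11, FP=5+1+3+6=15, FN=4+0+0+1=5 → 22/42 = 0.52381
Lowest is class 'PRON' with F1 score = 0.4545.

0.4545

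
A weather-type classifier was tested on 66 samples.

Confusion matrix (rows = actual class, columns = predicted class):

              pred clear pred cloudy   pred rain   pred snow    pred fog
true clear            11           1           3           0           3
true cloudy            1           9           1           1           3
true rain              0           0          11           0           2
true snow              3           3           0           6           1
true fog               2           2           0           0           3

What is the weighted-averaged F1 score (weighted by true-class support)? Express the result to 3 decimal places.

0.614

Per-class F1 score (2·TP/(2·TP+FP+FN)):
  clear: TP=11, FP=1+0+3+2=6, FN=1+3+0+3=7 → 22/35 = 0.6286
  cloudy: TP=9, FP=1+0+3+2=6, FN=1+1+1+3=6 → 18/30 = 0.6000
  rain: TP=11, FP=3+1+0+0=4, FN=0+0+0+2=2 → 22/28 = 0.7857
  snow: TP=6, FP=0+1+0+0=1, FN=3+3+0+1=7 → 12/20 = 0.6000
  fog: TP=3, FP=3+3+2+1=9, FN=2+2+0+0=4 → 6/19 = 0.3158
Weighted-F1 score = Σ (supportᵢ/N)·F1 scoreᵢ with N=66: (18/66)·0.6286 + (15/66)·0.6000 + (13/66)·0.7857 + (13/66)·0.6000 + (7/66)·0.3158 = 0.614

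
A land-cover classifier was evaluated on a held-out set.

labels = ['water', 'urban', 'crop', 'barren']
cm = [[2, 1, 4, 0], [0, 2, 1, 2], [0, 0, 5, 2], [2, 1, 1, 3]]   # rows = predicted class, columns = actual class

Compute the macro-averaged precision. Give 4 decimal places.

Per-class precision (TP/(TP+FP)):
  water: TP=2, FP=1+4+0=5 → 2/7 = 0.28571
  urban: TP=2, FP=0+1+2=3 → 2/5 = 0.40000
  crop: TP=5, FP=0+0+2=2 → 5/7 = 0.71429
  barren: TP=3, FP=2+1+1=4 → 3/7 = 0.42857
Macro-precision = mean = (0.28571 + 0.40000 + 0.71429 + 0.42857) / 4 = 0.4571

0.4571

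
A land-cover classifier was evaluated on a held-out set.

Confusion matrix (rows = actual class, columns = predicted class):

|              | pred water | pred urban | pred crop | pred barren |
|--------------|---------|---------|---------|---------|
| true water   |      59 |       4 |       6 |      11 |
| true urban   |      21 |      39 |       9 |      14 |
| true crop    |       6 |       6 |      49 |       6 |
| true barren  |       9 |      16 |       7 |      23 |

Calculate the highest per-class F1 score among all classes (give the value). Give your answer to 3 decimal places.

Per-class F1 score (2·TP/(2·TP+FP+FN)):
  water: TP=59, FP=21+6+9=36, FN=4+6+11=21 → 118/175 = 0.6743
  urban: TP=39, FP=4+6+16=26, FN=21+9+14=44 → 78/148 = 0.5270
  crop: TP=49, FP=6+9+7=22, FN=6+6+6=18 → 98/138 = 0.7101
  barren: TP=23, FP=11+14+6=31, FN=9+16+7=32 → 46/109 = 0.4220
Highest is class 'crop' with F1 score = 0.710.

0.710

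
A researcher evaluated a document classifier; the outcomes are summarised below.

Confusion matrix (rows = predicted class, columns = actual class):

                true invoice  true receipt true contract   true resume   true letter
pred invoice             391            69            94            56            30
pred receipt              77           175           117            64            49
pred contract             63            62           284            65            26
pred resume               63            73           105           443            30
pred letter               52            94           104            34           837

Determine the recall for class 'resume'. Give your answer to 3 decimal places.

Take TP from the diagonal, FP from the rest of the 'resume' prediction marginal, FN from the rest of the 'resume' actual marginal.
recall = TP/(TP+FN).
resume: TP=443, FN=56+64+65+34=219 → 443/662 = 0.6692

0.669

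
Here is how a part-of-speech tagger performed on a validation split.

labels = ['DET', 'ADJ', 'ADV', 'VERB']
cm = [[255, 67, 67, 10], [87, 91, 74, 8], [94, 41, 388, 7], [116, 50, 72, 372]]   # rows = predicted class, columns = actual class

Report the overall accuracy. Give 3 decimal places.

Accuracy = trace / total = (255+91+388+372=1106) / 1799 = 1106/1799 = 0.615

0.615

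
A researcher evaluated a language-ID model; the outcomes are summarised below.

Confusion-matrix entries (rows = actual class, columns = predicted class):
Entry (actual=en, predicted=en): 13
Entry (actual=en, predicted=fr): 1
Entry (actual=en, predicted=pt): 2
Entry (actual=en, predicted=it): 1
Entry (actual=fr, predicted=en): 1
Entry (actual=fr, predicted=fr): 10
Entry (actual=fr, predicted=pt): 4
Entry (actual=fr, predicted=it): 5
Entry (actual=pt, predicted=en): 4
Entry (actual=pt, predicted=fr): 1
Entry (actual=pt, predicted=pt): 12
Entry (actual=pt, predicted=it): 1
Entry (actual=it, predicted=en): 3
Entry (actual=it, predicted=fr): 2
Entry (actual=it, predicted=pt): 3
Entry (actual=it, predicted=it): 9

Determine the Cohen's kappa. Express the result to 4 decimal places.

Observed agreement pₒ = trace/N = 44/72 = 0.61111
Expected agreement pₑ = Σ (rowᵢ·colᵢ)/N² = (17·21 + 20·14 + 18·21 + 17·16)/72² = 0.24826
κ = (pₒ − pₑ)/(1 − pₑ) = (0.61111 − 0.24826)/(1 − 0.24826) = 0.4827

0.4827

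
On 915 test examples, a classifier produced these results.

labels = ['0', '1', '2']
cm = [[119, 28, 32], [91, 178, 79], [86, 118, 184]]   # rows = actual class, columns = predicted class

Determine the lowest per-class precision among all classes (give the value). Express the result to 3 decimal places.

0.402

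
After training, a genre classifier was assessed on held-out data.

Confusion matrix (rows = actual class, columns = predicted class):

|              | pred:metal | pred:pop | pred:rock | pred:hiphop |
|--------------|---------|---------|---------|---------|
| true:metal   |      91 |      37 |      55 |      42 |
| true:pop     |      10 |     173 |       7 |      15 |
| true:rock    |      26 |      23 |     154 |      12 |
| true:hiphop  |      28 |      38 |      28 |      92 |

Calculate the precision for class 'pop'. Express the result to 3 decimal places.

0.638

Treat 'pop' as positive and all other classes as negative.
precision = TP/(TP+FP).
pop: TP=173, FP=37+23+38=98 → 173/271 = 0.6384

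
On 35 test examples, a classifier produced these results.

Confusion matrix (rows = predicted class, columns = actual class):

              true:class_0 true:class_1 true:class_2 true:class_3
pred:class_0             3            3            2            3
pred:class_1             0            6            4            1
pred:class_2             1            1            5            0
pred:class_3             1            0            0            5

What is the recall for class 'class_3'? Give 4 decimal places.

recall = TP/(TP+FN).
class_3: TP=5, FN=3+1+0=4 → 5/9 = 0.55556

0.5556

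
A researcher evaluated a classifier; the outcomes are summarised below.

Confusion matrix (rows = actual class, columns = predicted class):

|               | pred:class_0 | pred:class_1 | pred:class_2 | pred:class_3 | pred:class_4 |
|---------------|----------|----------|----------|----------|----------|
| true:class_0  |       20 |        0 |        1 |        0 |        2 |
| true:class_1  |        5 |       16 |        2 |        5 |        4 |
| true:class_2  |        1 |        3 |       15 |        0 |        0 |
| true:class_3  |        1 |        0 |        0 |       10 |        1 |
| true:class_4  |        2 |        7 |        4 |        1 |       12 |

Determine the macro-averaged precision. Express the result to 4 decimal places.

0.6487

Per-class precision (TP/(TP+FP)):
  class_0: TP=20, FP=5+1+1+2=9 → 20/29 = 0.68966
  class_1: TP=16, FP=0+3+0+7=10 → 16/26 = 0.61538
  class_2: TP=15, FP=1+2+0+4=7 → 15/22 = 0.68182
  class_3: TP=10, FP=0+5+0+1=6 → 10/16 = 0.62500
  class_4: TP=12, FP=2+4+0+1=7 → 12/19 = 0.63158
Macro-precision = mean = (0.68966 + 0.61538 + 0.68182 + 0.62500 + 0.63158) / 5 = 0.6487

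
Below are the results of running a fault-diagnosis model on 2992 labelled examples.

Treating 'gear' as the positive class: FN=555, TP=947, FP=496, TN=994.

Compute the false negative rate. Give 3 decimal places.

0.370

FNR = FN/(FN+TP) = 555/(555+947) = 0.370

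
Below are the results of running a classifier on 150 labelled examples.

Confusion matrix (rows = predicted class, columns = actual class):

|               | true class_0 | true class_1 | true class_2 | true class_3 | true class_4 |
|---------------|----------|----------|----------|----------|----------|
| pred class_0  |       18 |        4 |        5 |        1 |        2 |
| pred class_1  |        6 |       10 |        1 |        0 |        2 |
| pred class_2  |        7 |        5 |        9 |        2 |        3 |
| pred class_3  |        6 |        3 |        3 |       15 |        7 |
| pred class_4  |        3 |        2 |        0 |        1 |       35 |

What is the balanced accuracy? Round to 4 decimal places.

0.5741

Balanced accuracy = mean of per-class recall.
  class_0: recall = 18/40 = 0.45000
  class_1: recall = 10/24 = 0.41667
  class_2: recall = 9/18 = 0.50000
  class_3: recall = 15/19 = 0.78947
  class_4: recall = 35/49 = 0.71429
Mean = (0.45000 + 0.41667 + 0.50000 + 0.78947 + 0.71429) / 5 = 0.5741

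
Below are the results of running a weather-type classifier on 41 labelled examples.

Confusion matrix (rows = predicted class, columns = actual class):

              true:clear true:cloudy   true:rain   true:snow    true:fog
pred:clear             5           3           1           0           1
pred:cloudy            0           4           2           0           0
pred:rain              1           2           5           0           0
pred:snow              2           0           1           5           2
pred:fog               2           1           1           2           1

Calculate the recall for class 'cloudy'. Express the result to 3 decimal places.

Treat 'cloudy' as positive and all other classes as negative.
recall = TP/(TP+FN).
cloudy: TP=4, FN=3+2+0+1=6 → 4/10 = 0.4000

0.400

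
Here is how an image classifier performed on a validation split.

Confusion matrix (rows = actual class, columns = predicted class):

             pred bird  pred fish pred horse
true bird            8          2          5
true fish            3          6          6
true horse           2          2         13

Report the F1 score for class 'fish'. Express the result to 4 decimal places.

F1 score = 2·TP/(2·TP+FP+FN).
fish: TP=6, FP=2+2=4, FN=3+6=9 → 12/25 = 0.48000

0.4800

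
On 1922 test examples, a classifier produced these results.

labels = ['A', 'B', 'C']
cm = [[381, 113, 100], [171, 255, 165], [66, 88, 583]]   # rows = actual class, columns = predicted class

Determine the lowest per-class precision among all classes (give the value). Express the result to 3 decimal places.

0.559

Per-class precision (TP/(TP+FP)):
  A: TP=381, FP=171+66=237 → 381/618 = 0.6165
  B: TP=255, FP=113+88=201 → 255/456 = 0.5592
  C: TP=583, FP=100+165=265 → 583/848 = 0.6875
Lowest is class 'B' with precision = 0.559.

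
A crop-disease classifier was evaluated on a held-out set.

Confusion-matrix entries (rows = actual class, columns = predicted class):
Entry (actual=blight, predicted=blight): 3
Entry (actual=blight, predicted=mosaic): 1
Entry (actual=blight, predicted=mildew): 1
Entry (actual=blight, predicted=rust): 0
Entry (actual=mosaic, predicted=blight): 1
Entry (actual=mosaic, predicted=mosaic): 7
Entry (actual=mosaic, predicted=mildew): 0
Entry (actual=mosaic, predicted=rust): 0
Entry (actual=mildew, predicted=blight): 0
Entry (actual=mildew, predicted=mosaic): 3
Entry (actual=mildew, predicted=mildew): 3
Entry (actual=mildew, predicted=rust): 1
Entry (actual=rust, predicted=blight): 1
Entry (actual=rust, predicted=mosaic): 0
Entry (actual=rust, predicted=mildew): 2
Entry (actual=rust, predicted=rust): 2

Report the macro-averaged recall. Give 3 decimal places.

Per-class recall (TP/(TP+FN)):
  blight: TP=3, FN=1+1+0=2 → 3/5 = 0.6000
  mosaic: TP=7, FN=1+0+0=1 → 7/8 = 0.8750
  mildew: TP=3, FN=0+3+1=4 → 3/7 = 0.4286
  rust: TP=2, FN=1+0+2=3 → 2/5 = 0.4000
Macro-recall = mean = (0.6000 + 0.8750 + 0.4286 + 0.4000) / 4 = 0.576

0.576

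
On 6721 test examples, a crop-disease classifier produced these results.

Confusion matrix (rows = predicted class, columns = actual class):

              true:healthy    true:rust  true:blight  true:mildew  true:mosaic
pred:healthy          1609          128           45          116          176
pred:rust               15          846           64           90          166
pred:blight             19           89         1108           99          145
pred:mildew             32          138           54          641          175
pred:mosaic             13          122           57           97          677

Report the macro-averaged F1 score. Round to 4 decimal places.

Per-class F1 score (2·TP/(2·TP+FP+FN)):
  healthy: TP=1609, FP=128+45+116+176=465, FN=15+19+32+13=79 → 3218/3762 = 0.85540
  rust: TP=846, FP=15+64+90+166=335, FN=128+89+138+122=477 → 1692/2504 = 0.67572
  blight: TP=1108, FP=19+89+99+145=352, FN=45+64+54+57=220 → 2216/2788 = 0.79484
  mildew: TP=641, FP=32+138+54+175=399, FN=116+90+99+97=402 → 1282/2083 = 0.61546
  mosaic: TP=677, FP=13+122+57+97=289, FN=176+166+145+175=662 → 1354/2305 = 0.58742
Macro-F1 score = mean = (0.85540 + 0.67572 + 0.79484 + 0.61546 + 0.58742) / 5 = 0.7058

0.7058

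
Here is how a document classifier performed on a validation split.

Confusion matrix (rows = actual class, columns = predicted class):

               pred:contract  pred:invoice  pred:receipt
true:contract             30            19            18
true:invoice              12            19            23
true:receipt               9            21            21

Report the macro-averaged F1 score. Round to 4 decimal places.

Per-class F1 score (2·TP/(2·TP+FP+FN)):
  contract: TP=30, FP=12+9=21, FN=19+18=37 → 60/118 = 0.50847
  invoice: TP=19, FP=19+21=40, FN=12+23=35 → 38/113 = 0.33628
  receipt: TP=21, FP=18+23=41, FN=9+21=30 → 42/113 = 0.37168
Macro-F1 score = mean = (0.50847 + 0.33628 + 0.37168) / 3 = 0.4055

0.4055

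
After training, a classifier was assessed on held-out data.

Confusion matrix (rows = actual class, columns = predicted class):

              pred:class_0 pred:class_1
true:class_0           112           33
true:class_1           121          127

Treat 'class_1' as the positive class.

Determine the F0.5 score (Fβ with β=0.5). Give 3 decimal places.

0.715

Fβ = (1+β²)·TP / ((1+β²)·TP + β²·FN + FP), with β²=1/4
= 1.25·127 / (1.25·127 + 0.25·121 + 33) = 0.715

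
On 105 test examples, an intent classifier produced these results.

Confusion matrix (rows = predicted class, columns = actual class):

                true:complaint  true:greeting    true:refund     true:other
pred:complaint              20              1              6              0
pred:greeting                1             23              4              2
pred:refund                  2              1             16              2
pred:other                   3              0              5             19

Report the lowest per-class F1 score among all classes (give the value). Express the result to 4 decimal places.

Per-class F1 score (2·TP/(2·TP+FP+FN)):
  complaint: TP=20, FP=1+6+0=7, FN=1+2+3=6 → 40/53 = 0.75472
  greeting: TP=23, FP=1+4+2=7, FN=1+1+0=2 → 46/55 = 0.83636
  refund: TP=16, FP=2+1+2=5, FN=6+4+5=15 → 32/52 = 0.61538
  other: TP=19, FP=3+0+5=8, FN=0+2+2=4 → 38/50 = 0.76000
Lowest is class 'refund' with F1 score = 0.6154.

0.6154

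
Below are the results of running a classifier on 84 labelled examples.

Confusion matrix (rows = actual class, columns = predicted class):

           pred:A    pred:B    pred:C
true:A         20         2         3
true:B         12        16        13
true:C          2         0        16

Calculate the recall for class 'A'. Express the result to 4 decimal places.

0.8000

recall = TP/(TP+FN).
A: TP=20, FN=2+3=5 → 20/25 = 0.80000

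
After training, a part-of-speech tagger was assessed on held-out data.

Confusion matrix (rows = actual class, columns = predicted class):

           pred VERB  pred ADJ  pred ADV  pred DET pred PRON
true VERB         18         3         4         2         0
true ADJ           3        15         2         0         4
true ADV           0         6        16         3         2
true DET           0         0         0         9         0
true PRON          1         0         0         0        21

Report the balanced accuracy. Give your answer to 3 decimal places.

0.768

Balanced accuracy = mean of per-class recall.
  VERB: recall = 18/27 = 0.6667
  ADJ: recall = 15/24 = 0.6250
  ADV: recall = 16/27 = 0.5926
  DET: recall = 9/9 = 1.0000
  PRON: recall = 21/22 = 0.9545
Mean = (0.6667 + 0.6250 + 0.5926 + 1.0000 + 0.9545) / 5 = 0.768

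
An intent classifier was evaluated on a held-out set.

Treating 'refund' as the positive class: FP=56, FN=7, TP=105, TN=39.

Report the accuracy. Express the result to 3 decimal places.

Accuracy = (TP+TN)/N = (105+39)/207 = 0.696

0.696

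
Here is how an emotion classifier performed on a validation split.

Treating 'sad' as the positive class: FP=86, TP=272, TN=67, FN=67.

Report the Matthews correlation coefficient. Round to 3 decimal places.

MCC = (TP·TN − FP·FN) / √((TP+FP)(TP+FN)(TN+FP)(TN+FN))
Numerator = 272·67 − 86·67 = 12462
Denominator = √(358·339·153·134) = √2488163724 = 49881.4968
MCC = 12462 / 49881.4968 = 0.250

0.250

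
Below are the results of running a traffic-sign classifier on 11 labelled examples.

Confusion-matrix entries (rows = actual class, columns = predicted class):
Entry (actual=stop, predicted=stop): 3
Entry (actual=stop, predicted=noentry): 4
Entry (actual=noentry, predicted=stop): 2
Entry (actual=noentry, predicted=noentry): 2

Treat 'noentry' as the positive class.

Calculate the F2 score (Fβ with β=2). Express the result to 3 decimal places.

0.455

Fβ = (1+β²)·TP / ((1+β²)·TP + β²·FN + FP), with β²=4
= 5·2 / (5·2 + 4·2 + 4) = 0.455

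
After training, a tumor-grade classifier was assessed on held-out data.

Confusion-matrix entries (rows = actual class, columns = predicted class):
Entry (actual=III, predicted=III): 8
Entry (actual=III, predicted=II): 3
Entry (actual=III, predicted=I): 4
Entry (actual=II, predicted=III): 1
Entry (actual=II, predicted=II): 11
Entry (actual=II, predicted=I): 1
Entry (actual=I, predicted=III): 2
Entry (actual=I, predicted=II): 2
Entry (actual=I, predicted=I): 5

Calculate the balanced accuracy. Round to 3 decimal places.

0.645

Balanced accuracy = mean of per-class recall.
  III: recall = 8/15 = 0.5333
  II: recall = 11/13 = 0.8462
  I: recall = 5/9 = 0.5556
Mean = (0.5333 + 0.8462 + 0.5556) / 3 = 0.645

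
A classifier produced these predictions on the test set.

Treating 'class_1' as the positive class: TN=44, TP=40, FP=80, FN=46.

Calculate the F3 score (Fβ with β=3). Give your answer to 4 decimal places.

0.4474

Fβ = (1+β²)·TP / ((1+β²)·TP + β²·FN + FP), with β²=9
= 10·40 / (10·40 + 9·46 + 80) = 0.4474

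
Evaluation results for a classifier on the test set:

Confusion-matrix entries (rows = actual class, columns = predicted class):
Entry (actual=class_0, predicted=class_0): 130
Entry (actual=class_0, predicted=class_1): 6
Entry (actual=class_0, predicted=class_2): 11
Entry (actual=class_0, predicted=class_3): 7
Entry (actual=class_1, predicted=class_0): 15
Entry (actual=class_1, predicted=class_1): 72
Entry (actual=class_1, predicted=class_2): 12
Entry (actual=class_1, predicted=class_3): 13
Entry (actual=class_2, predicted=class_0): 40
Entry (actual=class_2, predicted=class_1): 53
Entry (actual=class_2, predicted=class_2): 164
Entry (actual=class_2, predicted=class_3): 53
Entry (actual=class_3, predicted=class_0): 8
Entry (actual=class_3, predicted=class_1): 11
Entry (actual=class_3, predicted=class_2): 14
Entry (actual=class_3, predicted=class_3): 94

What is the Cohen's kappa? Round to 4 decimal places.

0.5321

Observed agreement pₒ = trace/N = 460/703 = 0.65434
Expected agreement pₑ = Σ (rowᵢ·colᵢ)/N² = (154·193 + 112·142 + 310·201 + 127·167)/703² = 0.26132
κ = (pₒ − pₑ)/(1 − pₑ) = (0.65434 − 0.26132)/(1 − 0.26132) = 0.5321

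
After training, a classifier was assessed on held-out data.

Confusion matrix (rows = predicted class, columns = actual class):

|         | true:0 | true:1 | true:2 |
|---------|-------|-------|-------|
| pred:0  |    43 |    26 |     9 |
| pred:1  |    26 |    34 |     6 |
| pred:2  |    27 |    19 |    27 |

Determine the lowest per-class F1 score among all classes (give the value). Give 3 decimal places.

0.469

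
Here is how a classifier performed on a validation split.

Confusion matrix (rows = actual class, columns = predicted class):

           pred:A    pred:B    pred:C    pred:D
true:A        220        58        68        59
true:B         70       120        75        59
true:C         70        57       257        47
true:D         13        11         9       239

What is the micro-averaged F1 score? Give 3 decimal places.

0.584

Micro-averaging pools counts across classes: ΣTP=836, ΣFP=596, ΣFN=596.
Micro-F1 score = 2·TP/(2·TP+FP+FN) on pooled counts = 0.584 (equals overall accuracy in single-label multiclass).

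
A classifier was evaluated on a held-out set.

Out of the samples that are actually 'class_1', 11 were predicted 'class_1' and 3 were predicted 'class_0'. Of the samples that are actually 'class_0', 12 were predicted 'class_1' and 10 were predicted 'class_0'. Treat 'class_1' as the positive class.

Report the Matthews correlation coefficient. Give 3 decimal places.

0.244

MCC = (TP·TN − FP·FN) / √((TP+FP)(TP+FN)(TN+FP)(TN+FN))
Numerator = 11·10 − 12·3 = 74
Denominator = √(23·14·22·13) = √92092 = 303.4666
MCC = 74 / 303.4666 = 0.244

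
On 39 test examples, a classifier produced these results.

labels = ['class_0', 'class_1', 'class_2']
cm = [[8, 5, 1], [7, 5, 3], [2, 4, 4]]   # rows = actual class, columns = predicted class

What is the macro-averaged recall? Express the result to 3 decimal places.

Per-class recall (TP/(TP+FN)):
  class_0: TP=8, FN=5+1=6 → 8/14 = 0.5714
  class_1: TP=5, FN=7+3=10 → 5/15 = 0.3333
  class_2: TP=4, FN=2+4=6 → 4/10 = 0.4000
Macro-recall = mean = (0.5714 + 0.3333 + 0.4000) / 3 = 0.435

0.435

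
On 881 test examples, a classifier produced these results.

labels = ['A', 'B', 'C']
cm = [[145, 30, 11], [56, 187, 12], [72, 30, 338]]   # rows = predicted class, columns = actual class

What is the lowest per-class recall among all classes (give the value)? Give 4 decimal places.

0.5311

Per-class recall (TP/(TP+FN)):
  A: TP=145, FN=56+72=128 → 145/273 = 0.53114
  B: TP=187, FN=30+30=60 → 187/247 = 0.75709
  C: TP=338, FN=11+12=23 → 338/361 = 0.93629
Lowest is class 'A' with recall = 0.5311.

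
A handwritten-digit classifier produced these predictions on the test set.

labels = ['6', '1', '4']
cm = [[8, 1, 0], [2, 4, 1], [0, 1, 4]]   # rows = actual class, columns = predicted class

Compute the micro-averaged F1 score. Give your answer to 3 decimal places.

Micro-averaging pools counts across classes: ΣTP=16, ΣFP=5, ΣFN=5.
Micro-F1 score = 2·TP/(2·TP+FP+FN) on pooled counts = 0.762 (equals overall accuracy in single-label multiclass).

0.762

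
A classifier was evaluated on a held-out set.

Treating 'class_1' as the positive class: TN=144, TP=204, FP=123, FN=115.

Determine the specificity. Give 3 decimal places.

Specificity = TN/(TN+FP) = 144/(144+123) = 0.539

0.539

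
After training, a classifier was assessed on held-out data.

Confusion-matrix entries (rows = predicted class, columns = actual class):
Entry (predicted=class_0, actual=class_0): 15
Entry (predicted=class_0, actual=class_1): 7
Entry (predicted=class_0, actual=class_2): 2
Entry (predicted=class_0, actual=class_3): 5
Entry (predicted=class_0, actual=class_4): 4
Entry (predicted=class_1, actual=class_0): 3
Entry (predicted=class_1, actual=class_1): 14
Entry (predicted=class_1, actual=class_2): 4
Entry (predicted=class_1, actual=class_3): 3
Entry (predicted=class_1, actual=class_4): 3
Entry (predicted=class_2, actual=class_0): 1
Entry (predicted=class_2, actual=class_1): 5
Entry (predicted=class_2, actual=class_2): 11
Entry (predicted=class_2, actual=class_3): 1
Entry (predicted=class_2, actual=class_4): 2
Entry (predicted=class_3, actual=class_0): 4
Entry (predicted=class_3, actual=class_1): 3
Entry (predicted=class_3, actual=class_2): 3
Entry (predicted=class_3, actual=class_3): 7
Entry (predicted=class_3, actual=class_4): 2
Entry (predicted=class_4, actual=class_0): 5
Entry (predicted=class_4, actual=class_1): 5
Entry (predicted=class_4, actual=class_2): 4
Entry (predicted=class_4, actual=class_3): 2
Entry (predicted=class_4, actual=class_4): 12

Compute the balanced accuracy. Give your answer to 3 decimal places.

Balanced accuracy = mean of per-class recall.
  class_0: recall = 15/28 = 0.5357
  class_1: recall = 14/34 = 0.4118
  class_2: recall = 11/24 = 0.4583
  class_3: recall = 7/18 = 0.3889
  class_4: recall = 12/23 = 0.5217
Mean = (0.5357 + 0.4118 + 0.4583 + 0.3889 + 0.5217) / 5 = 0.463

0.463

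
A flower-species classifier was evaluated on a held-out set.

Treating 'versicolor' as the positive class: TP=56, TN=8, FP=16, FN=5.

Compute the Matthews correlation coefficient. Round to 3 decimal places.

MCC = (TP·TN − FP·FN) / √((TP+FP)(TP+FN)(TN+FP)(TN+FN))
Numerator = 56·8 − 16·5 = 368
Denominator = √(72·61·24·13) = √1370304 = 1170.5998
MCC = 368 / 1170.5998 = 0.314

0.314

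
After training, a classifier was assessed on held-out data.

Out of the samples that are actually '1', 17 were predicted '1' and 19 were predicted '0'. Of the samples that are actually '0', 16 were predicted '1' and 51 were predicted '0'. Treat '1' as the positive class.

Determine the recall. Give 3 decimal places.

0.472

Recall = TP/(TP+FN) = 17/(17+19) = 17/36 = 0.472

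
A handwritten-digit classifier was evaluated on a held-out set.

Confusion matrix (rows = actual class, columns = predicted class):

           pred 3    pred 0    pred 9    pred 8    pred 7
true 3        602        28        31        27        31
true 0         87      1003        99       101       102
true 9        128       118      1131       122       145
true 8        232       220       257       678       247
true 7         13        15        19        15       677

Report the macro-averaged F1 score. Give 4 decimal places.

Per-class F1 score (2·TP/(2·TP+FP+FN)):
  3: TP=602, FP=87+128+232+13=460, FN=28+31+27+31=117 → 1204/1781 = 0.67602
  0: TP=1003, FP=28+118+220+15=381, FN=87+99+101+102=389 → 2006/2776 = 0.72262
  9: TP=1131, FP=31+99+257+19=406, FN=128+118+122+145=513 → 2262/3181 = 0.71110
  8: TP=678, FP=27+101+122+15=265, FN=232+220+257+247=956 → 1356/2577 = 0.52619
  7: TP=677, FP=31+102+145+247=525, FN=13+15+19+15=62 → 1354/1941 = 0.69758
Macro-F1 score = mean = (0.67602 + 0.72262 + 0.71110 + 0.52619 + 0.69758) / 5 = 0.6667

0.6667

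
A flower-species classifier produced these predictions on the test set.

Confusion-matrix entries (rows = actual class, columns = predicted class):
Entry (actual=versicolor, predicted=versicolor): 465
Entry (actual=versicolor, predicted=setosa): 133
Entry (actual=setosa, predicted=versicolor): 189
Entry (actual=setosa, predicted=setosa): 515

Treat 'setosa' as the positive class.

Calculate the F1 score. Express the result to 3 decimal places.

0.762

Precision = TP/(TP+FP) = 515/648 = 0.7948
Recall = TP/(TP+FN) = 515/704 = 0.7315
F1 = 2·TP/(2·TP+FP+FN) = 1030/1352 = 0.762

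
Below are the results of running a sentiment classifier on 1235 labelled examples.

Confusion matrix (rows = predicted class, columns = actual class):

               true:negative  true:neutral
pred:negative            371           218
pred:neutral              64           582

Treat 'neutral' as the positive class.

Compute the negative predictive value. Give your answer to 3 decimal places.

0.630

NPV = TN/(TN+FN) = 371/(371+218) = 0.630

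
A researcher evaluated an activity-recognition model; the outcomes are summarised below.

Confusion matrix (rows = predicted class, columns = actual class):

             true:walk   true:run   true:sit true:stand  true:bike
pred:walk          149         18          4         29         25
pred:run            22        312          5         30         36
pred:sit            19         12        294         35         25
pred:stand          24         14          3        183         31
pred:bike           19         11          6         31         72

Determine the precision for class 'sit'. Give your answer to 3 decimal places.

precision = TP/(TP+FP).
sit: TP=294, FP=19+12+35+25=91 → 294/385 = 0.7636

0.764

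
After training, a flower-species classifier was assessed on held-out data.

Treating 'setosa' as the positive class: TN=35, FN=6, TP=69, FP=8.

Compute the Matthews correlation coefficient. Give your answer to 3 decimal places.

0.742

MCC = (TP·TN − FP·FN) / √((TP+FP)(TP+FN)(TN+FP)(TN+FN))
Numerator = 69·35 − 8·6 = 2367
Denominator = √(77·75·43·41) = √10181325 = 3190.8189
MCC = 2367 / 3190.8189 = 0.742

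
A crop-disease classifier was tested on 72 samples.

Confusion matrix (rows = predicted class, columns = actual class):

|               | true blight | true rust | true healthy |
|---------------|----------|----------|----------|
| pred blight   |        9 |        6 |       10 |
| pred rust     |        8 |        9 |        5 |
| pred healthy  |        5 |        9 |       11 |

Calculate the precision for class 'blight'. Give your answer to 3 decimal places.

Take TP from the diagonal, FP from the rest of the 'blight' prediction marginal, FN from the rest of the 'blight' actual marginal.
precision = TP/(TP+FP).
blight: TP=9, FP=6+10=16 → 9/25 = 0.3600

0.360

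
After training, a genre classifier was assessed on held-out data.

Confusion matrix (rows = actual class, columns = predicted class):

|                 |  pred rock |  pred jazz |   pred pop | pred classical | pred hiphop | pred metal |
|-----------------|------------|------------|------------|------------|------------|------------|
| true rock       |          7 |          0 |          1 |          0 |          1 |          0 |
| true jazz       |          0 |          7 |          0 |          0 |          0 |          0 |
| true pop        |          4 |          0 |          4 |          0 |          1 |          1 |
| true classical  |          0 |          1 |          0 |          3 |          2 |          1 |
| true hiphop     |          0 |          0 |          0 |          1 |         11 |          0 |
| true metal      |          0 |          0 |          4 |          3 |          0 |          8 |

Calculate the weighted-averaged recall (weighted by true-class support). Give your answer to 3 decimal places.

0.667

Per-class recall (TP/(TP+FN)):
  rock: TP=7, FN=0+1+0+1+0=2 → 7/9 = 0.7778
  jazz: TP=7, FN=0+0+0+0+0=0 → 7/7 = 1.0000
  pop: TP=4, FN=4+0+0+1+1=6 → 4/10 = 0.4000
  classical: TP=3, FN=0+1+0+2+1=4 → 3/7 = 0.4286
  hiphop: TP=11, FN=0+0+0+1+0=1 → 11/12 = 0.9167
  metal: TP=8, FN=0+0+4+3+0=7 → 8/15 = 0.5333
Weighted-recall = Σ (supportᵢ/N)·recallᵢ with N=60: (9/60)·0.7778 + (7/60)·1.0000 + (10/60)·0.4000 + (7/60)·0.4286 + (12/60)·0.9167 + (15/60)·0.5333 = 0.667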